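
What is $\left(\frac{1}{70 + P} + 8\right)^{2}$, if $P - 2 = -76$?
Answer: $\frac{961}{16} \approx 60.063$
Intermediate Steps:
$P = -74$ ($P = 2 - 76 = -74$)
$\left(\frac{1}{70 + P} + 8\right)^{2} = \left(\frac{1}{70 - 74} + 8\right)^{2} = \left(\frac{1}{-4} + 8\right)^{2} = \left(- \frac{1}{4} + 8\right)^{2} = \left(\frac{31}{4}\right)^{2} = \frac{961}{16}$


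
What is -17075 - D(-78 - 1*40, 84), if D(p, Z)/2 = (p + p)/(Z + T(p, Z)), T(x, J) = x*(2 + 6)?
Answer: -3671243/215 ≈ -17076.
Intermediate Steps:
T(x, J) = 8*x (T(x, J) = x*8 = 8*x)
D(p, Z) = 4*p/(Z + 8*p) (D(p, Z) = 2*((p + p)/(Z + 8*p)) = 2*((2*p)/(Z + 8*p)) = 2*(2*p/(Z + 8*p)) = 4*p/(Z + 8*p))
-17075 - D(-78 - 1*40, 84) = -17075 - 4*(-78 - 1*40)/(84 + 8*(-78 - 1*40)) = -17075 - 4*(-78 - 40)/(84 + 8*(-78 - 40)) = -17075 - 4*(-118)/(84 + 8*(-118)) = -17075 - 4*(-118)/(84 - 944) = -17075 - 4*(-118)/(-860) = -17075 - 4*(-118)*(-1)/860 = -17075 - 1*118/215 = -17075 - 118/215 = -3671243/215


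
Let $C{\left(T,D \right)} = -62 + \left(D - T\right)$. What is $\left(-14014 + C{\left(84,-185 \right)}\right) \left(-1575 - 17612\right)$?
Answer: $275237515$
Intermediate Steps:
$C{\left(T,D \right)} = -62 + D - T$
$\left(-14014 + C{\left(84,-185 \right)}\right) \left(-1575 - 17612\right) = \left(-14014 - 331\right) \left(-1575 - 17612\right) = \left(-14014 - 331\right) \left(-19187\right) = \left(-14345\right) \left(-19187\right) = 275237515$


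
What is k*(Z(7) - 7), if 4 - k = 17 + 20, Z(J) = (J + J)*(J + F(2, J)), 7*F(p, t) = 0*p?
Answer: -3003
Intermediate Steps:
F(p, t) = 0 (F(p, t) = (0*p)/7 = (⅐)*0 = 0)
Z(J) = 2*J² (Z(J) = (J + J)*(J + 0) = (2*J)*J = 2*J²)
k = -33 (k = 4 - (17 + 20) = 4 - 1*37 = 4 - 37 = -33)
k*(Z(7) - 7) = -33*(2*7² - 7) = -33*(2*49 - 7) = -33*(98 - 7) = -33*91 = -3003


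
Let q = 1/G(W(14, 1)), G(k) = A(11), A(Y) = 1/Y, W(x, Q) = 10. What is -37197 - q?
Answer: -37208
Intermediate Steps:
G(k) = 1/11
q = 11 (q = 1/(1/11) = 11)
-37197 - q = -37197 - 1*11 = -37197 - 11 = -37208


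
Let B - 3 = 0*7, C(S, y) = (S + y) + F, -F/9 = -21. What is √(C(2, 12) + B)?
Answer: √206 ≈ 14.353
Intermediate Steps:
F = 189 (F = -9*(-21) = 189)
C(S, y) = 189 + S + y (C(S, y) = (S + y) + 189 = 189 + S + y)
B = 3 (B = 3 + 0*7 = 3 + 0 = 3)
√(C(2, 12) + B) = √((189 + 2 + 12) + 3) = √(203 + 3) = √206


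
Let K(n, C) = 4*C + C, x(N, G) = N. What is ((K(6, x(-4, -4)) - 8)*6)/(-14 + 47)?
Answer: -56/11 ≈ -5.0909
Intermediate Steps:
K(n, C) = 5*C
((K(6, x(-4, -4)) - 8)*6)/(-14 + 47) = ((5*(-4) - 8)*6)/(-14 + 47) = ((-20 - 8)*6)/33 = -28*6*(1/33) = -168*1/33 = -56/11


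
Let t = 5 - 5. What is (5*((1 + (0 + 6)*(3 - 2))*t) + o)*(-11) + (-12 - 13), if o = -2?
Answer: -3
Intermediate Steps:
t = 0
(5*((1 + (0 + 6)*(3 - 2))*t) + o)*(-11) + (-12 - 13) = (5*((1 + (0 + 6)*(3 - 2))*0) - 2)*(-11) + (-12 - 13) = (5*((1 + 6*1)*0) - 2)*(-11) - 25 = (5*((1 + 6)*0) - 2)*(-11) - 25 = (5*(7*0) - 2)*(-11) - 25 = (5*0 - 2)*(-11) - 25 = (0 - 2)*(-11) - 25 = -2*(-11) - 25 = 22 - 25 = -3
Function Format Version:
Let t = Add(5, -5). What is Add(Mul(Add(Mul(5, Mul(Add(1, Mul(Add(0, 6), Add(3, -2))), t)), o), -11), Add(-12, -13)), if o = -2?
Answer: -3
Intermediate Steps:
t = 0
Add(Mul(Add(Mul(5, Mul(Add(1, Mul(Add(0, 6), Add(3, -2))), t)), o), -11), Add(-12, -13)) = Add(Mul(Add(Mul(5, Mul(Add(1, Mul(Add(0, 6), Add(3, -2))), 0)), -2), -11), Add(-12, -13)) = Add(Mul(Add(Mul(5, Mul(Add(1, Mul(6, 1)), 0)), -2), -11), -25) = Add(Mul(Add(Mul(5, Mul(Add(1, 6), 0)), -2), -11), -25) = Add(Mul(Add(Mul(5, Mul(7, 0)), -2), -11), -25) = Add(Mul(Add(Mul(5, 0), -2), -11), -25) = Add(Mul(Add(0, -2), -11), -25) = Add(Mul(-2, -11), -25) = Add(22, -25) = -3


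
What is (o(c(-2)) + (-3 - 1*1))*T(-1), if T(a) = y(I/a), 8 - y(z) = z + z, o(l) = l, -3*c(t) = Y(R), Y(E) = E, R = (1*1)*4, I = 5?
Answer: -96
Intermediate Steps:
R = 4 (R = 1*4 = 4)
c(t) = -4/3 (c(t) = -1/3*4 = -4/3)
y(z) = 8 - 2*z (y(z) = 8 - (z + z) = 8 - 2*z)
T(a) = 8 - 10/a
(o(c(-2)) + (-3 - 1*1))*T(-1) = (-4/3 + (-3 - 1*1))*(8 - 10/(-1)) = (-4/3 + (-3 - 1))*(8 - 10*(-1)) = (-4/3 - 4)*(8 + 10) = -16/3*18 = -96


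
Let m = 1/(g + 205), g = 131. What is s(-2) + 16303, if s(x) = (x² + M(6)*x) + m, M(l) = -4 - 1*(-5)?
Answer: 5478481/336 ≈ 16305.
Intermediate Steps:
M(l) = 1 (M(l) = -4 + 5 = 1)
m = 1/336 (m = 1/(131 + 205) = 1/336 ≈ 0.0029762)
s(x) = 1/336 + x + x² (s(x) = (x² + 1*x) + 1/336 = (x² + x) + 1/336 = (x + x²) + 1/336 = 1/336 + x + x²)
s(-2) + 16303 = (1/336 - 2 + (-2)²) + 16303 = (1/336 - 2 + 4) + 16303 = 673/336 + 16303 = 5478481/336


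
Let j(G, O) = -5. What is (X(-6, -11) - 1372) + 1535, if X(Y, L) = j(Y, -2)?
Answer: 158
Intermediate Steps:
X(Y, L) = -5
(X(-6, -11) - 1372) + 1535 = (-5 - 1372) + 1535 = -1377 + 1535 = 158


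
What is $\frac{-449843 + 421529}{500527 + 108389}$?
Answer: $- \frac{429}{9226} \approx -0.046499$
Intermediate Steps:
$\frac{-449843 + 421529}{500527 + 108389} = - \frac{28314}{608916} = \left(-28314\right) \frac{1}{608916} = - \frac{429}{9226}$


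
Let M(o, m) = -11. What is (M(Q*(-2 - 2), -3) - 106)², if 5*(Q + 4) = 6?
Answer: 13689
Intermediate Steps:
Q = -14/5 (Q = -4 + (⅕)*6 = -4 + 6/5 = -14/5 ≈ -2.8000)
(M(Q*(-2 - 2), -3) - 106)² = (-11 - 106)² = (-117)² = 13689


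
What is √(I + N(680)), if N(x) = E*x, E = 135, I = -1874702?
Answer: I*√1782902 ≈ 1335.3*I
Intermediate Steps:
N(x) = 135*x
√(I + N(680)) = √(-1874702 + 135*680) = √(-1874702 + 91800) = √(-1782902) = I*√1782902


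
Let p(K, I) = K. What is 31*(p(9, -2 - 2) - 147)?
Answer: -4278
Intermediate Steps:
31*(p(9, -2 - 2) - 147) = 31*(9 - 147) = 31*(-138) = -4278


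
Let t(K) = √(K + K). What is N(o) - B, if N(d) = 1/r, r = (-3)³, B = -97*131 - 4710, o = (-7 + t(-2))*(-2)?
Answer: 470258/27 ≈ 17417.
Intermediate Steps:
t(K) = √2*√K (t(K) = √(2*K) = √2*√K)
o = 14 - 4*I (o = (-7 + √2*√(-2))*(-2) = (-7 + √2*(I*√2))*(-2) = (-7 + 2*I)*(-2) = 14 - 4*I ≈ 14.0 - 4.0*I)
B = -17417 (B = -12707 - 4710 = -17417)
r = -27
N(d) = -1/27 (N(d) = 1/(-27) = -1/27)
N(o) - B = -1/27 - 1*(-17417) = -1/27 + 17417 = 470258/27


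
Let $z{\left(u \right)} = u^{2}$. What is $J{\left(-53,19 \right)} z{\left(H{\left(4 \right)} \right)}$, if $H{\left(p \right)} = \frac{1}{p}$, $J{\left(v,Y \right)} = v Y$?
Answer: $- \frac{1007}{16} \approx -62.938$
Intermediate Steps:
$J{\left(v,Y \right)} = Y v$
$J{\left(-53,19 \right)} z{\left(H{\left(4 \right)} \right)} = 19 \left(-53\right) \left(\frac{1}{4}\right)^{2} = - \frac{1007}{16}$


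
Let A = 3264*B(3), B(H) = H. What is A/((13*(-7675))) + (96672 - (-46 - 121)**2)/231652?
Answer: 4594487441/23113078300 ≈ 0.19878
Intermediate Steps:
A = 9792 (A = 3264*3 = 9792)
A/((13*(-7675))) + (96672 - (-46 - 121)**2)/231652 = 9792/((13*(-7675))) + (96672 - (-46 - 121)**2)/231652 = 9792/(-99775) + (96672 - 1*(-167)**2)*(1/231652) = 9792*(-1/99775) + (96672 - 1*27889)*(1/231652) = -9792/99775 + (96672 - 27889)*(1/231652) = -9792/99775 + 68783*(1/231652) = -9792/99775 + 68783/231652 = 4594487441/23113078300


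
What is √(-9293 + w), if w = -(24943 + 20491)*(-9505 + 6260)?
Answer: √147424037 ≈ 12142.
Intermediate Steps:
w = 147433330 (w = -45434*(-3245) = -1*(-147433330) = 147433330)
√(-9293 + w) = √(-9293 + 147433330) = √147424037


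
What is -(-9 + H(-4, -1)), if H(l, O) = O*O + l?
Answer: 12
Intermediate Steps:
H(l, O) = l + O**2 (H(l, O) = O**2 + l = l + O**2)
-(-9 + H(-4, -1)) = -(-9 + (-4 + (-1)**2)) = -(-9 + (-4 + 1)) = -(-9 - 3) = -1*(-12) = 12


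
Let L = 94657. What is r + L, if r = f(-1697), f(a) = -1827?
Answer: 92830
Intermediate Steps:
r = -1827
r + L = -1827 + 94657 = 92830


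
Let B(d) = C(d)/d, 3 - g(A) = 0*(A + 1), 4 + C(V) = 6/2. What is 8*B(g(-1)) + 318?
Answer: 946/3 ≈ 315.33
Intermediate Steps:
C(V) = -1 (C(V) = -4 + 6/2 = -4 + 6*(1/2) = -4 + 3 = -1)
g(A) = 3 (g(A) = 3 - 0*(A + 1) = 3 - 0*(1 + A) = 3 - 1*0 = 3 + 0 = 3)
B(d) = -1/d
8*B(g(-1)) + 318 = 8*(-1/3) + 318 = -8/3 + 318 = 946/3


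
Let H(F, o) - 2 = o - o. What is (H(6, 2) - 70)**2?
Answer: 4624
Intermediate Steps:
H(F, o) = 2 (H(F, o) = 2 + (o - o) = 2 + 0 = 2)
(H(6, 2) - 70)**2 = (2 - 70)**2 = (-68)**2 = 4624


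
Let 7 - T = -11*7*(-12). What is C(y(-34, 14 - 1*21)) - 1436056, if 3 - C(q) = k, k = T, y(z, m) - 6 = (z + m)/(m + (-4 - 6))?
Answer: -1435136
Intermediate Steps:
T = -917 (T = 7 - (-11*7)*(-12) = 7 - (-77)*(-12) = 7 - 1*924 = 7 - 924 = -917)
y(z, m) = 6 + (m + z)/(-10 + m) (y(z, m) = 6 + (z + m)/(m + (-4 - 6)) = 6 + (m + z)/(m - 10) = 6 + (m + z)/(-10 + m))
k = -917
C(q) = 920 (C(q) = 3 - 1*(-917) = 3 + 917 = 920)
C(y(-34, 14 - 1*21)) - 1436056 = 920 - 1436056 = -1435136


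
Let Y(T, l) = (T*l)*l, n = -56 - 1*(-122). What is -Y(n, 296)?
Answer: -5782656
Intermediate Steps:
n = 66 (n = -56 + 122 = 66)
Y(T, l) = T*l²
-Y(n, 296) = -66*296² = -66*87616 = -1*5782656 = -5782656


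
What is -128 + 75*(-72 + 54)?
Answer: -1478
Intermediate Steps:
-128 + 75*(-72 + 54) = -128 + 75*(-18) = -128 - 1350 = -1478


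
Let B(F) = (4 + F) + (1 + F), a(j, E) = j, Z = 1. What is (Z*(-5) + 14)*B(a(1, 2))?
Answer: 63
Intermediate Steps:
B(F) = 5 + 2*F
(Z*(-5) + 14)*B(a(1, 2)) = (1*(-5) + 14)*(5 + 2*1) = (-5 + 14)*(5 + 2) = 9*7 = 63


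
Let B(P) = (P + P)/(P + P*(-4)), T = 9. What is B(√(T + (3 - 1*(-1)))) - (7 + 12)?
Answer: -59/3 ≈ -19.667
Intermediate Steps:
B(P) = -⅔ (B(P) = (2*P)/(P - 4*P) = (2*P)/((-3*P)) = (2*P)*(-1/(3*P)) = -⅔)
B(√(T + (3 - 1*(-1)))) - (7 + 12) = -⅔ - (7 + 12) = -⅔ - 19 = -59/3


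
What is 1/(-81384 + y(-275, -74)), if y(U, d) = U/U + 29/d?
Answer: -74/6022371 ≈ -1.2288e-5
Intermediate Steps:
y(U, d) = 1 + 29/d
1/(-81384 + y(-275, -74)) = 1/(-81384 + (29 - 74)/(-74)) = 1/(-81384 - 1/74*(-45)) = 1/(-81384 + 45/74) = 1/(-6022371/74) = -74/6022371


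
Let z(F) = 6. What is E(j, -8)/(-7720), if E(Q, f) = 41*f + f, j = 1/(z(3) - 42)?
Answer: 42/965 ≈ 0.043523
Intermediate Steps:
j = -1/36 (j = 1/(6 - 42) = 1/(-36) = -1/36 ≈ -0.027778)
E(Q, f) = 42*f
E(j, -8)/(-7720) = (42*(-8))/(-7720) = -336*(-1/7720) = 42/965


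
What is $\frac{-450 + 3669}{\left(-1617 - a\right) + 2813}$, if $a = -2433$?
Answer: $\frac{3219}{3629} \approx 0.88702$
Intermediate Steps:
$\frac{-450 + 3669}{\left(-1617 - a\right) + 2813} = \frac{-450 + 3669}{\left(-1617 - -2433\right) + 2813} = \frac{3219}{\left(-1617 + 2433\right) + 2813} = \frac{3219}{816 + 2813} = \frac{3219}{3629}$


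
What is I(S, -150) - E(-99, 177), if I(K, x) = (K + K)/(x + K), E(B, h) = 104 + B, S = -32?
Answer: -423/91 ≈ -4.6484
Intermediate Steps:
I(K, x) = 2*K/(K + x) (I(K, x) = (2*K)/(K + x) = 2*K/(K + x))
I(S, -150) - E(-99, 177) = 2*(-32)/(-32 - 150) - (104 - 99) = 2*(-32)/(-182) - 1*5 = 2*(-32)*(-1/182) - 5 = 32/91 - 5 = -423/91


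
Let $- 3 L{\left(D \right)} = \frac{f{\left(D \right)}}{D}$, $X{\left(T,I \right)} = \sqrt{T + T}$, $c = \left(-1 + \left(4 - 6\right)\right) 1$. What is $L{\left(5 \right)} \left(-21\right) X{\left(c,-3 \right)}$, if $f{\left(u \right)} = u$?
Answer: $7 i \sqrt{6} \approx 17.146 i$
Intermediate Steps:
$c = -3$ ($c = \left(-1 + \left(4 - 6\right)\right) 1 = \left(-1 - 2\right) 1 = \left(-3\right) 1 = -3$)
$X{\left(T,I \right)} = \sqrt{2} \sqrt{T}$ ($X{\left(T,I \right)} = \sqrt{2 T} = \sqrt{2} \sqrt{T}$)
$L{\left(D \right)} = - \frac{1}{3}$ ($L{\left(D \right)} = - \frac{D \frac{1}{D}}{3} = \left(- \frac{1}{3}\right) 1 = - \frac{1}{3}$)
$L{\left(5 \right)} \left(-21\right) X{\left(c,-3 \right)} = \left(- \frac{1}{3}\right) \left(-21\right) \sqrt{2} \sqrt{-3} = 7 \sqrt{2} i \sqrt{3} = 7 i \sqrt{6}$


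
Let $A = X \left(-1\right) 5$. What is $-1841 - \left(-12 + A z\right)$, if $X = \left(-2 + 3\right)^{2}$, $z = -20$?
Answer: $-1929$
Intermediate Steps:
$X = 1$ ($X = 1^{2} = 1$)
$A = -5$ ($A = 1 \left(-1\right) 5 = \left(-1\right) 5 = -5$)
$-1841 - \left(-12 + A z\right) = -1841 - \left(-12 - -100\right) = -1841 - \left(-12 + 100\right) = -1841 - 88 = -1929$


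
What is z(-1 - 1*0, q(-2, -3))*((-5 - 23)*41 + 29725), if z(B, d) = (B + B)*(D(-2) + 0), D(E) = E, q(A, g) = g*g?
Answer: 114308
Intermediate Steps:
q(A, g) = g²
z(B, d) = -4*B (z(B, d) = (B + B)*(-2 + 0) = (2*B)*(-2) = -4*B)
z(-1 - 1*0, q(-2, -3))*((-5 - 23)*41 + 29725) = (-4*(-1 - 1*0))*((-5 - 23)*41 + 29725) = (-4*(-1 + 0))*(-28*41 + 29725) = (-4*(-1))*(-1148 + 29725) = 4*28577 = 114308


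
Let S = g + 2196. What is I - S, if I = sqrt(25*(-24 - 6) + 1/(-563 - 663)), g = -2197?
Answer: 1 + I*sqrt(1127308226)/1226 ≈ 1.0 + 27.386*I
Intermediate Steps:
S = -1 (S = -2197 + 2196 = -1)
I = I*sqrt(1127308226)/1226 (I = sqrt(25*(-30) + 1/(-1226)) = sqrt(-750 - 1/1226) = sqrt(-919501/1226) = I*sqrt(1127308226)/1226 ≈ 27.386*I)
I - S = I*sqrt(1127308226)/1226 - 1*(-1) = I*sqrt(1127308226)/1226 + 1 = 1 + I*sqrt(1127308226)/1226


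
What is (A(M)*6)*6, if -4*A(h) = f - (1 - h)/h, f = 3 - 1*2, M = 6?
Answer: -33/2 ≈ -16.500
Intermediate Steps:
f = 1 (f = 3 - 2 = 1)
A(h) = -¼ + (1 - h)/(4*h) (A(h) = -(1 - (1 - h)/h)/4 = -¼ + (1 - h)/(4*h))
(A(M)*6)*6 = (((¼)*(1 - 2*6)/6)*6)*6 = (((¼)*(⅙)*(1 - 12))*6)*6 = (((¼)*(⅙)*(-11))*6)*6 = -11/24*6*6 = -11/4*6 = -33/2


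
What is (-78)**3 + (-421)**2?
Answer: -297311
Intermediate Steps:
(-78)**3 + (-421)**2 = -474552 + 177241 = -297311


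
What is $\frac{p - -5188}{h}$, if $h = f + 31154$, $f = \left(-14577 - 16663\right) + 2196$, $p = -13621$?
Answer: $- \frac{8433}{2110} \approx -3.9967$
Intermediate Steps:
$f = -29044$ ($f = -31240 + 2196 = -29044$)
$h = 2110$ ($h = -29044 + 31154 = 2110$)
$\frac{p - -5188}{h} = \frac{-13621 - -5188}{2110} = \left(-13621 + 5188\right) \frac{1}{2110} = \left(-8433\right) \frac{1}{2110} = - \frac{8433}{2110}$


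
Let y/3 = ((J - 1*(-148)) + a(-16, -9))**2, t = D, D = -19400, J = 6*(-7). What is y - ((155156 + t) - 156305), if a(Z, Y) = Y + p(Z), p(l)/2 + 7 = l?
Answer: 28352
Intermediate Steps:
J = -42
p(l) = -14 + 2*l
t = -19400
a(Z, Y) = -14 + Y + 2*Z (a(Z, Y) = Y + (-14 + 2*Z) = -14 + Y + 2*Z)
y = 7803 (y = 3*((-42 - 1*(-148)) + (-14 - 9 + 2*(-16)))**2 = 3*((-42 + 148) + (-14 - 9 - 32))**2 = 3*(106 - 55)**2 = 3*51**2 = 3*2601 = 7803)
y - ((155156 + t) - 156305) = 7803 - ((155156 - 19400) - 156305) = 7803 - (135756 - 156305) = 7803 - 1*(-20549) = 7803 + 20549 = 28352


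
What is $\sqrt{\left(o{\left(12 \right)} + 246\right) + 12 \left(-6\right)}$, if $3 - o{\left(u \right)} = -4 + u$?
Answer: $13$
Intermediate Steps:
$o{\left(u \right)} = 7 - u$ ($o{\left(u \right)} = 3 - \left(-4 + u\right) = 7 - u$)
$\sqrt{\left(o{\left(12 \right)} + 246\right) + 12 \left(-6\right)} = \sqrt{\left(\left(7 - 12\right) + 246\right) + 12 \left(-6\right)} = \sqrt{\left(\left(7 - 12\right) + 246\right) - 72} = \sqrt{\left(-5 + 246\right) - 72} = \sqrt{241 - 72} = \sqrt{169} = 13$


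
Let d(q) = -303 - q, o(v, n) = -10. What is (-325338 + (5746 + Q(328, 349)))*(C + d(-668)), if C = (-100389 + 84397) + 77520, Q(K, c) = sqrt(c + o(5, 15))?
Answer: -19780507656 + 61893*sqrt(339) ≈ -1.9779e+10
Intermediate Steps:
Q(K, c) = sqrt(-10 + c) (Q(K, c) = sqrt(c - 10) = sqrt(-10 + c))
C = 61528 (C = -15992 + 77520 = 61528)
(-325338 + (5746 + Q(328, 349)))*(C + d(-668)) = (-325338 + (5746 + sqrt(-10 + 349)))*(61528 + (-303 - 1*(-668))) = (-325338 + (5746 + sqrt(339)))*(61528 + (-303 + 668)) = (-319592 + sqrt(339))*(61528 + 365) = (-319592 + sqrt(339))*61893 = -19780507656 + 61893*sqrt(339)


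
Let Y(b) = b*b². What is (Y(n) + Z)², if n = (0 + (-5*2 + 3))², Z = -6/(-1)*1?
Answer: 13842699025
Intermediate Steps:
Z = 6 (Z = -6*(-1)*1 = 6*1 = 6)
n = 49 (n = (0 + (-10 + 3))² = (0 - 7)² = (-7)² = 49)
Y(b) = b³
(Y(n) + Z)² = (49³ + 6)² = (117649 + 6)² = 117655² = 13842699025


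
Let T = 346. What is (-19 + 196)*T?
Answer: 61242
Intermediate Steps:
(-19 + 196)*T = (-19 + 196)*346 = 177*346 = 61242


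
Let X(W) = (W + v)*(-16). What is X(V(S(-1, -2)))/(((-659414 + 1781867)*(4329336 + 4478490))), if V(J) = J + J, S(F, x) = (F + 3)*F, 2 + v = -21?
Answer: 8/183080939207 ≈ 4.3696e-11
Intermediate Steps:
v = -23 (v = -2 - 21 = -23)
S(F, x) = F*(3 + F) (S(F, x) = (3 + F)*F = F*(3 + F))
V(J) = 2*J
X(W) = 368 - 16*W (X(W) = (W - 23)*(-16) = (-23 + W)*(-16) = 368 - 16*W)
X(V(S(-1, -2)))/(((-659414 + 1781867)*(4329336 + 4478490))) = (368 - 32*(-(3 - 1)))/(((-659414 + 1781867)*(4329336 + 4478490))) = (368 - 32*(-1*2))/((1122453*8807826)) = (368 - 32*(-2))/9886370717178 = (368 - 16*(-4))*(1/9886370717178) = (368 + 64)*(1/9886370717178) = 432*(1/9886370717178) = 8/183080939207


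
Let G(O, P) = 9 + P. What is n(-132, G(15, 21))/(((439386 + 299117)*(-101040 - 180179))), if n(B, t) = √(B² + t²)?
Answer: -6*√509/207681075157 ≈ -6.5180e-10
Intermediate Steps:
n(-132, G(15, 21))/(((439386 + 299117)*(-101040 - 180179))) = √((-132)² + (9 + 21)²)/(((439386 + 299117)*(-101040 - 180179))) = √(17424 + 30²)/((738503*(-281219))) = √(17424 + 900)/(-207681075157) = √18324*(-1/207681075157) = (6*√509)*(-1/207681075157) = -6*√509/207681075157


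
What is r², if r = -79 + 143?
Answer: 4096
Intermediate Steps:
r = 64
r² = 64² = 4096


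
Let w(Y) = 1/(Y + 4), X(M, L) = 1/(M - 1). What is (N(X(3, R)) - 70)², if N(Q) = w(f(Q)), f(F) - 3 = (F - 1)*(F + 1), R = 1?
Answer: 3048516/625 ≈ 4877.6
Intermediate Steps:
f(F) = 3 + (1 + F)*(-1 + F) (f(F) = 3 + (F - 1)*(F + 1) = 3 + (-1 + F)*(1 + F) = 3 + (1 + F)*(-1 + F))
X(M, L) = 1/(-1 + M)
w(Y) = 1/(4 + Y)
N(Q) = 1/(6 + Q²) (N(Q) = 1/(4 + (2 + Q²)) = 1/(6 + Q²))
(N(X(3, R)) - 70)² = (1/(6 + (1/(-1 + 3))²) - 70)² = (1/(6 + (1/2)²) - 70)² = (1/(6 + (½)²) - 70)² = (1/(6 + ¼) - 70)² = (1/(25/4) - 70)² = (4/25 - 70)² = (-1746/25)² = 3048516/625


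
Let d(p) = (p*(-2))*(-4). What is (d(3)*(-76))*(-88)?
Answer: 160512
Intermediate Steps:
d(p) = 8*p (d(p) = -2*p*(-4) = 8*p)
(d(3)*(-76))*(-88) = ((8*3)*(-76))*(-88) = (24*(-76))*(-88) = -1824*(-88) = 160512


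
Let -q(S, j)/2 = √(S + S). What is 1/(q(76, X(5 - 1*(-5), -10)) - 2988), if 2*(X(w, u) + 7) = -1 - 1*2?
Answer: -747/2231884 + √38/2231884 ≈ -0.00033193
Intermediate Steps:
X(w, u) = -17/2 (X(w, u) = -7 + (-1 - 1*2)/2 = -7 + (-1 - 2)/2 = -7 + (½)*(-3) = -7 - 3/2 = -17/2)
q(S, j) = -2*√2*√S (q(S, j) = -2*√(S + S) = -2*√2*√S)
1/(q(76, X(5 - 1*(-5), -10)) - 2988) = 1/(-2*√2*√76 - 2988) = 1/(-2*√2*2*√19 - 2988) = 1/(-4*√38 - 2988) = 1/(-2988 - 4*√38)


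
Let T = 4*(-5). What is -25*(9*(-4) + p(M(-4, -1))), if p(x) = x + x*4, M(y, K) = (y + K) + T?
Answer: 4025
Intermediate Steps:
T = -20
M(y, K) = -20 + K + y (M(y, K) = (y + K) - 20 = (K + y) - 20 = -20 + K + y)
p(x) = 5*x (p(x) = x + 4*x = 5*x)
-25*(9*(-4) + p(M(-4, -1))) = -25*(9*(-4) + 5*(-20 - 1 - 4)) = -25*(-36 + 5*(-25)) = -25*(-36 - 125) = -25*(-161) = 4025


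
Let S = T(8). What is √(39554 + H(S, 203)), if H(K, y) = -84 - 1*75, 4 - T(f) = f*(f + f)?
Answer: √39395 ≈ 198.48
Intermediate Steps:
T(f) = 4 - 2*f² (T(f) = 4 - f*(f + f) = 4 - f*2*f = 4 - 2*f²)
S = -124 (S = 4 - 2*8² = 4 - 2*64 = 4 - 128 = -124)
H(K, y) = -159 (H(K, y) = -84 - 75 = -159)
√(39554 + H(S, 203)) = √(39554 - 159) = √39395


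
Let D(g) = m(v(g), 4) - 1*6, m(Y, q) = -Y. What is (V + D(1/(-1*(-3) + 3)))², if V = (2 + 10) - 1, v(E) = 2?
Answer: 9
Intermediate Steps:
V = 11 (V = 12 - 1 = 11)
D(g) = -8 (D(g) = -1*2 - 1*6 = -2 - 6 = -8)
(V + D(1/(-1*(-3) + 3)))² = (11 - 8)² = 3² = 9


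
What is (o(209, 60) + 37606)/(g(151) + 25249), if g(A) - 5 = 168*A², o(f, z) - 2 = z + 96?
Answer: 6294/642637 ≈ 0.0097940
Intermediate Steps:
o(f, z) = 98 + z (o(f, z) = 2 + (z + 96) = 2 + (96 + z) = 98 + z)
g(A) = 5 + 168*A²
(o(209, 60) + 37606)/(g(151) + 25249) = ((98 + 60) + 37606)/((5 + 168*151²) + 25249) = (158 + 37606)/((5 + 168*22801) + 25249) = 37764/((5 + 3830568) + 25249) = 37764/(3830573 + 25249) = 37764/3855822 = 37764*(1/3855822) = 6294/642637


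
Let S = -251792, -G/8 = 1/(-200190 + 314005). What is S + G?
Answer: -28657706488/113815 ≈ -2.5179e+5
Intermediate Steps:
G = -8/113815 (G = -8/(-200190 + 314005) = -8/113815 ≈ -7.0289e-5)
S + G = -251792 - 8/113815 = -28657706488/113815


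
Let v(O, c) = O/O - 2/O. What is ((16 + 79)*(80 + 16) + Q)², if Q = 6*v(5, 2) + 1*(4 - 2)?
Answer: 2081914384/25 ≈ 8.3277e+7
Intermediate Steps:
v(O, c) = 1 - 2/O
Q = 28/5 (Q = 6*((-2 + 5)/5) + 1*(4 - 2) = 6*((⅕)*3) + 1*2 = 6*(⅗) + 2 = 18/5 + 2 = 28/5 ≈ 5.6000)
((16 + 79)*(80 + 16) + Q)² = ((16 + 79)*(80 + 16) + 28/5)² = (95*96 + 28/5)² = (9120 + 28/5)² = (45628/5)² = 2081914384/25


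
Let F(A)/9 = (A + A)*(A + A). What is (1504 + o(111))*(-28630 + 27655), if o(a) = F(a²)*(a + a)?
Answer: -1182910826346600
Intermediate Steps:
F(A) = 36*A² (F(A) = 9*((A + A)*(A + A)) = 9*((2*A)*(2*A)) = 9*(4*A²) = 36*A²)
o(a) = 72*a⁵ (o(a) = (36*(a²)²)*(a + a) = (36*a⁴)*(2*a) = 72*a⁵)
(1504 + o(111))*(-28630 + 27655) = (1504 + 72*111⁵)*(-28630 + 27655) = (1504 + 72*16850581551)*(-975) = (1504 + 1213241871672)*(-975) = 1213241873176*(-975) = -1182910826346600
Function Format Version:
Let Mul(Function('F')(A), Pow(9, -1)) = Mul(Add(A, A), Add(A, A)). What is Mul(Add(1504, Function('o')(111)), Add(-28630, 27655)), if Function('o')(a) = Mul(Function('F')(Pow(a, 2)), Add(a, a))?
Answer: -1182910826346600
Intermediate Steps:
Function('F')(A) = Mul(36, Pow(A, 2)) (Function('F')(A) = Mul(9, Mul(Add(A, A), Add(A, A))) = Mul(9, Mul(Mul(2, A), Mul(2, A))) = Mul(9, Mul(4, Pow(A, 2))) = Mul(36, Pow(A, 2)))
Function('o')(a) = Mul(72, Pow(a, 5)) (Function('o')(a) = Mul(Mul(36, Pow(Pow(a, 2), 2)), Add(a, a)) = Mul(Mul(36, Pow(a, 4)), Mul(2, a)) = Mul(72, Pow(a, 5)))
Mul(Add(1504, Function('o')(111)), Add(-28630, 27655)) = Mul(Add(1504, Mul(72, Pow(111, 5))), Add(-28630, 27655)) = Mul(Add(1504, Mul(72, 16850581551)), -975) = Mul(Add(1504, 1213241871672), -975) = Mul(1213241873176, -975) = -1182910826346600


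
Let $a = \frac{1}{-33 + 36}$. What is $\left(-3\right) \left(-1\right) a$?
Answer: $1$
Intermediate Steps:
$a = \frac{1}{3} \approx 0.33333$
$\left(-3\right) \left(-1\right) a = \left(-3\right) \left(-1\right) \frac{1}{3} = 3 \cdot \frac{1}{3} = 1$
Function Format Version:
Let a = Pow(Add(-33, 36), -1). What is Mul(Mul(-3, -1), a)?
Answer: 1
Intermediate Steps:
a = Rational(1, 3) (a = Pow(3, -1) = Rational(1, 3) ≈ 0.33333)
Mul(Mul(-3, -1), a) = Mul(Mul(-3, -1), Rational(1, 3)) = Mul(3, Rational(1, 3)) = 1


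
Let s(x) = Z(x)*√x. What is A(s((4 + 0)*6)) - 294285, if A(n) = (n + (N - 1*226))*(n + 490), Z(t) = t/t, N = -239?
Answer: -522111 + 50*√6 ≈ -5.2199e+5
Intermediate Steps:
Z(t) = 1
s(x) = √x (s(x) = 1*√x = √x)
A(n) = (-465 + n)*(490 + n) (A(n) = (n + (-239 - 1*226))*(n + 490) = (n + (-239 - 226))*(490 + n) = (n - 465)*(490 + n) = (-465 + n)*(490 + n))
A(s((4 + 0)*6)) - 294285 = (-227850 + (√((4 + 0)*6))² + 25*√((4 + 0)*6)) - 294285 = (-227850 + (√(4*6))² + 25*√(4*6)) - 294285 = (-227850 + (√24)² + 25*√24) - 294285 = (-227850 + (2*√6)² + 25*(2*√6)) - 294285 = (-227850 + 24 + 50*√6) - 294285 = (-227826 + 50*√6) - 294285 = -522111 + 50*√6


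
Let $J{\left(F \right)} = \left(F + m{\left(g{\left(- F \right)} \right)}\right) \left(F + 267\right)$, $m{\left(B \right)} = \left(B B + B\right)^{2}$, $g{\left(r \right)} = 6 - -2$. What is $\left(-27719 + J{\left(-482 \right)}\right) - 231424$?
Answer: $-1270073$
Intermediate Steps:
$g{\left(r \right)} = 8$ ($g{\left(r \right)} = 6 + 2 = 8$)
$m{\left(B \right)} = \left(B + B^{2}\right)^{2}$ ($m{\left(B \right)} = \left(B^{2} + B\right)^{2} = \left(B + B^{2}\right)^{2}$)
$J{\left(F \right)} = \left(267 + F\right) \left(5184 + F\right)$ ($J{\left(F \right)} = \left(F + 8^{2} \left(1 + 8\right)^{2}\right) \left(F + 267\right) = \left(F + 64 \cdot 9^{2}\right) \left(267 + F\right) = \left(F + 64 \cdot 81\right) \left(267 + F\right) = \left(F + 5184\right) \left(267 + F\right) = \left(5184 + F\right) \left(267 + F\right) = \left(267 + F\right) \left(5184 + F\right)$)
$\left(-27719 + J{\left(-482 \right)}\right) - 231424 = \left(-27719 + \left(1384128 + \left(-482\right)^{2} + 5451 \left(-482\right)\right)\right) - 231424 = \left(-27719 + \left(1384128 + 232324 - 2627382\right)\right) - 231424 = \left(-27719 - 1010930\right) - 231424 = -1038649 - 231424 = -1270073$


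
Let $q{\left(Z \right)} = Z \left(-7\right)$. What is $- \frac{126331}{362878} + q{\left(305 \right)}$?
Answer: $- \frac{774870861}{362878} \approx -2135.3$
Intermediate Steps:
$q{\left(Z \right)} = - 7 Z$
$- \frac{126331}{362878} + q{\left(305 \right)} = - \frac{126331}{362878} - 2135 = - \frac{774870861}{362878}$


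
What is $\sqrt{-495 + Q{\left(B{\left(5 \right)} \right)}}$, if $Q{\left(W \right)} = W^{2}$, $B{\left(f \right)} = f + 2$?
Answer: $i \sqrt{446} \approx 21.119 i$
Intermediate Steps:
$B{\left(f \right)} = 2 + f$
$\sqrt{-495 + Q{\left(B{\left(5 \right)} \right)}} = \sqrt{-495 + \left(2 + 5\right)^{2}} = \sqrt{-495 + 7^{2}} = \sqrt{-495 + 49} = \sqrt{-446} = i \sqrt{446}$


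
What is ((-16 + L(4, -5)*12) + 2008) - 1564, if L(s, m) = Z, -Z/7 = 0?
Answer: 428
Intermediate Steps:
Z = 0 (Z = -7*0 = 0)
L(s, m) = 0
((-16 + L(4, -5)*12) + 2008) - 1564 = ((-16 + 0*12) + 2008) - 1564 = ((-16 + 0) + 2008) - 1564 = (-16 + 2008) - 1564 = 1992 - 1564 = 428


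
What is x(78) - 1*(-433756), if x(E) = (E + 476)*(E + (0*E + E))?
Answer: 520180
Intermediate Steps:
x(E) = 2*E*(476 + E) (x(E) = (476 + E)*(E + (0 + E)) = (476 + E)*(E + E) = (476 + E)*(2*E) = 2*E*(476 + E))
x(78) - 1*(-433756) = 2*78*(476 + 78) - 1*(-433756) = 2*78*554 + 433756 = 86424 + 433756 = 520180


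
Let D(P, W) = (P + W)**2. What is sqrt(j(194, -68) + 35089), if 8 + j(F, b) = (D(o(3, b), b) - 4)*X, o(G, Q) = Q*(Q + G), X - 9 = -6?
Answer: sqrt(56854781) ≈ 7540.2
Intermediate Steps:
X = 3 (X = 9 - 6 = 3)
o(G, Q) = Q*(G + Q)
j(F, b) = -20 + 3*(b + b*(3 + b))**2 (j(F, b) = -8 + ((b*(3 + b) + b)**2 - 4)*3 = -8 + ((b + b*(3 + b))**2 - 4)*3 = -8 + (-4 + (b + b*(3 + b))**2)*3 = -8 + (-12 + 3*(b + b*(3 + b))**2) = -20 + 3*(b + b*(3 + b))**2)
sqrt(j(194, -68) + 35089) = sqrt((-20 + 3*(-68)**2*(4 - 68)**2) + 35089) = sqrt((-20 + 3*4624*(-64)**2) + 35089) = sqrt((-20 + 3*4624*4096) + 35089) = sqrt((-20 + 56819712) + 35089) = sqrt(56819692 + 35089) = sqrt(56854781)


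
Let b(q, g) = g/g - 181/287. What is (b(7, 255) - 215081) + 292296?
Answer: 22160811/287 ≈ 77215.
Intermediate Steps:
b(q, g) = 106/287 (b(q, g) = 1 - 181*1/287 = 1 - 181/287 = 106/287)
(b(7, 255) - 215081) + 292296 = (106/287 - 215081) + 292296 = -61728141/287 + 292296 = 22160811/287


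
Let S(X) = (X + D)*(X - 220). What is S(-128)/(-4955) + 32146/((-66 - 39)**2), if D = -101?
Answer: -143864174/10925775 ≈ -13.167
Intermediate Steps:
S(X) = (-220 + X)*(-101 + X) (S(X) = (X - 101)*(X - 220) = (-101 + X)*(-220 + X) = (-220 + X)*(-101 + X))
S(-128)/(-4955) + 32146/((-66 - 39)**2) = (22220 + (-128)**2 - 321*(-128))/(-4955) + 32146/((-66 - 39)**2) = (22220 + 16384 + 41088)*(-1/4955) + 32146/((-105)**2) = 79692*(-1/4955) + 32146/11025 = -79692/4955 + 32146*(1/11025) = -79692/4955 + 32146/11025 = -143864174/10925775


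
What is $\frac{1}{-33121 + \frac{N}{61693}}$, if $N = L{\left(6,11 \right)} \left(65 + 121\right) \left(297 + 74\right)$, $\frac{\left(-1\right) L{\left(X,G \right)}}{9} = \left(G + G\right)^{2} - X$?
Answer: $- \frac{61693}{2340197665} \approx -2.6362 \cdot 10^{-5}$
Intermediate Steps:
$L{\left(X,G \right)} = - 36 G^{2} + 9 X$ ($L{\left(X,G \right)} = - 9 \left(\left(G + G\right)^{2} - X\right) = - 9 \left(\left(2 G\right)^{2} - X\right) = - 9 \left(4 G^{2} - X\right) = - 9 \left(- X + 4 G^{2}\right) = - 36 G^{2} + 9 X$)
$N = -296863812$ ($N = \left(- 36 \cdot 11^{2} + 9 \cdot 6\right) \left(65 + 121\right) \left(297 + 74\right) = \left(\left(-36\right) 121 + 54\right) 186 \cdot 371 = \left(-4356 + 54\right) 69006 = \left(-4302\right) 69006 = -296863812$)
$\frac{1}{-33121 + \frac{N}{61693}} = \frac{1}{-33121 - \frac{296863812}{61693}} = \frac{1}{- \frac{2340197665}{61693}} = - \frac{61693}{2340197665}$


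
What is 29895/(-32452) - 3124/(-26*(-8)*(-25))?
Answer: -1689811/5273450 ≈ -0.32044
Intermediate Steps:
29895/(-32452) - 3124/(-26*(-8)*(-25)) = 29895*(-1/32452) - 3124/(208*(-25)) = -29895/32452 - 3124/(-5200) = -29895/32452 - 3124*(-1/5200) = -29895/32452 + 781/1300 = -1689811/5273450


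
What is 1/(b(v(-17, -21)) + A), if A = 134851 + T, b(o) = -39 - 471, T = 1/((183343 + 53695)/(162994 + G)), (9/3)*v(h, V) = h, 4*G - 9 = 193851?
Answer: 237038/31844133417 ≈ 7.4437e-6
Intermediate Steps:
G = 48465 (G = 9/4 + (¼)*193851 = 9/4 + 193851/4 = 48465)
v(h, V) = h/3
T = 211459/237038 (T = 1/((183343 + 53695)/(162994 + 48465)) = 1/(237038/211459) = 211459/237038 ≈ 0.89209)
b(o) = -510
A = 31965022797/237038 (A = 134851 + 211459/237038 = 31965022797/237038 ≈ 1.3485e+5)
1/(b(v(-17, -21)) + A) = 1/(-510 + 31965022797/237038) = 1/(31844133417/237038) = 237038/31844133417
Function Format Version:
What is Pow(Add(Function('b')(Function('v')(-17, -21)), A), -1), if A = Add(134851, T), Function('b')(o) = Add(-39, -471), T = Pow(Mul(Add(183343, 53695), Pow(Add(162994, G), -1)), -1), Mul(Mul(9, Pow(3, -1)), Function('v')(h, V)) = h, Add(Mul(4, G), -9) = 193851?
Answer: Rational(237038, 31844133417) ≈ 7.4437e-6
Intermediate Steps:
G = 48465 (G = Add(Rational(9, 4), Mul(Rational(1, 4), 193851)) = Add(Rational(9, 4), Rational(193851, 4)) = 48465)
Function('v')(h, V) = Mul(Rational(1, 3), h)
T = Rational(211459, 237038) (T = Pow(Mul(Add(183343, 53695), Pow(Add(162994, 48465), -1)), -1) = Pow(Mul(237038, Pow(211459, -1)), -1) = Pow(Mul(237038, Rational(1, 211459)), -1) = Pow(Rational(237038, 211459), -1) = Rational(211459, 237038) ≈ 0.89209)
Function('b')(o) = -510
A = Rational(31965022797, 237038) (A = Add(134851, Rational(211459, 237038)) = Rational(31965022797, 237038) ≈ 1.3485e+5)
Pow(Add(Function('b')(Function('v')(-17, -21)), A), -1) = Pow(Add(-510, Rational(31965022797, 237038)), -1) = Pow(Rational(31844133417, 237038), -1) = Rational(237038, 31844133417)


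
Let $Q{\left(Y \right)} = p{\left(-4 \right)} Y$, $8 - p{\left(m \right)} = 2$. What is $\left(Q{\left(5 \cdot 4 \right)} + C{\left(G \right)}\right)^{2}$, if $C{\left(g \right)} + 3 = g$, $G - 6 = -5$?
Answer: $13924$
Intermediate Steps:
$G = 1$ ($G = 6 - 5 = 1$)
$p{\left(m \right)} = 6$ ($p{\left(m \right)} = 8 - 2 = 6$)
$Q{\left(Y \right)} = 6 Y$
$C{\left(g \right)} = -3 + g$
$\left(Q{\left(5 \cdot 4 \right)} + C{\left(G \right)}\right)^{2} = \left(6 \cdot 5 \cdot 4 + \left(-3 + 1\right)\right)^{2} = \left(6 \cdot 20 - 2\right)^{2} = \left(120 - 2\right)^{2} = 118^{2} = 13924$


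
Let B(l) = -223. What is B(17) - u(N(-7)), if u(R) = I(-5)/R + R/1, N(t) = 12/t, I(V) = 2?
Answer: -9245/42 ≈ -220.12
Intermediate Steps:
u(R) = R + 2/R (u(R) = 2/R + R/1 = 2/R + R*1 = 2/R + R = R + 2/R)
B(17) - u(N(-7)) = -223 - (12/(-7) + 2/((12/(-7)))) = -223 - (12*(-⅐) + 2/((12*(-⅐)))) = -223 - (-12/7 + 2/(-12/7)) = -223 - (-12/7 + 2*(-7/12)) = -223 - (-12/7 - 7/6) = -223 - 1*(-121/42) = -223 + 121/42 = -9245/42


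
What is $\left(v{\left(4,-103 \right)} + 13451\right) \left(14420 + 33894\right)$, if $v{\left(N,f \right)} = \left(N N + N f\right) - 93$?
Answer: $626246068$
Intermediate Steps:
$v{\left(N,f \right)} = -93 + N^{2} + N f$ ($v{\left(N,f \right)} = \left(N^{2} + N f\right) - 93 = -93 + N^{2} + N f$)
$\left(v{\left(4,-103 \right)} + 13451\right) \left(14420 + 33894\right) = \left(\left(-93 + 4^{2} + 4 \left(-103\right)\right) + 13451\right) \left(14420 + 33894\right) = \left(\left(-93 + 16 - 412\right) + 13451\right) 48314 = \left(-489 + 13451\right) 48314 = 12962 \cdot 48314 = 626246068$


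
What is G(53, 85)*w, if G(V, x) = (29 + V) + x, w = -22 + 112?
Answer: 15030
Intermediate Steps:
w = 90
G(V, x) = 29 + V + x
G(53, 85)*w = (29 + 53 + 85)*90 = 167*90 = 15030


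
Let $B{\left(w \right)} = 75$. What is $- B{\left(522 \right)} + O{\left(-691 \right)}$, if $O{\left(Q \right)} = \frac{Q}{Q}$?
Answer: $-74$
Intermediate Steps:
$O{\left(Q \right)} = 1$
$- B{\left(522 \right)} + O{\left(-691 \right)} = \left(-1\right) 75 + 1 = -75 + 1 = -74$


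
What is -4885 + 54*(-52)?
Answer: -7693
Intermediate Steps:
-4885 + 54*(-52) = -4885 - 2808 = -7693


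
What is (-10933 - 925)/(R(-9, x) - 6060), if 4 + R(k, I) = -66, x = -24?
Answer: 5929/3065 ≈ 1.9344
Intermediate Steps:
R(k, I) = -70 (R(k, I) = -4 - 66 = -70)
(-10933 - 925)/(R(-9, x) - 6060) = (-10933 - 925)/(-70 - 6060) = -11858/(-6130) = -11858*(-1/6130) = 5929/3065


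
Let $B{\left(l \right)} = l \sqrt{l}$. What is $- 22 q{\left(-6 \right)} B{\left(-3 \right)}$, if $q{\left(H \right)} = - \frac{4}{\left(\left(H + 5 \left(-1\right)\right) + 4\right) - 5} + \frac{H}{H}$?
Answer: $88 i \sqrt{3} \approx 152.42 i$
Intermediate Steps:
$B{\left(l \right)} = l^{\frac{3}{2}}$
$q{\left(H \right)} = 1 - \frac{4}{-6 + H}$ ($q{\left(H \right)} = - \frac{4}{\left(\left(H - 5\right) + 4\right) - 5} + 1 = - \frac{4}{\left(\left(-5 + H\right) + 4\right) - 5} + 1 = - \frac{4}{\left(-1 + H\right) - 5} + 1 = - \frac{4}{-6 + H} + 1 = 1 - \frac{4}{-6 + H}$)
$- 22 q{\left(-6 \right)} B{\left(-3 \right)} = - 22 \frac{-10 - 6}{-6 - 6} \left(-3\right)^{\frac{3}{2}} = - 22 \frac{1}{-12} \left(-16\right) \left(- 3 i \sqrt{3}\right) = - 22 \left(\left(- \frac{1}{12}\right) \left(-16\right)\right) \left(- 3 i \sqrt{3}\right) = \left(-22\right) \frac{4}{3} \left(- 3 i \sqrt{3}\right) = - \frac{88 \left(- 3 i \sqrt{3}\right)}{3} = 88 i \sqrt{3}$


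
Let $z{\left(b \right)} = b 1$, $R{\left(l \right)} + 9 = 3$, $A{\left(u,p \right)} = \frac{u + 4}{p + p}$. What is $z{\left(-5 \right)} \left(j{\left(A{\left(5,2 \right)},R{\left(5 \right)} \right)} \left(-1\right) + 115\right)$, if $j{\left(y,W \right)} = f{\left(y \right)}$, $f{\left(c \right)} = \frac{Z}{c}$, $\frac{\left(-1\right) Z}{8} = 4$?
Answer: $- \frac{5815}{9} \approx -646.11$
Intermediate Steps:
$Z = -32$ ($Z = \left(-8\right) 4 = -32$)
$A{\left(u,p \right)} = \frac{4 + u}{2 p}$
$R{\left(l \right)} = -6$ ($R{\left(l \right)} = -9 + 3 = -6$)
$f{\left(c \right)} = - \frac{32}{c}$
$j{\left(y,W \right)} = - \frac{32}{y}$
$z{\left(b \right)} = b$
$z{\left(-5 \right)} \left(j{\left(A{\left(5,2 \right)},R{\left(5 \right)} \right)} \left(-1\right) + 115\right) = - 5 \left(- \frac{32}{\frac{1}{2} \cdot \frac{1}{2} \left(4 + 5\right)} \left(-1\right) + 115\right) = - 5 \left(- \frac{32}{\frac{1}{2} \cdot \frac{1}{2} \cdot 9} \left(-1\right) + 115\right) = - 5 \left(- \frac{32}{\frac{9}{4}} \left(-1\right) + 115\right) = - 5 \left(\left(-32\right) \frac{4}{9} \left(-1\right) + 115\right) = - 5 \left(\left(- \frac{128}{9}\right) \left(-1\right) + 115\right) = - 5 \left(\frac{128}{9} + 115\right) = \left(-5\right) \frac{1163}{9} = - \frac{5815}{9}$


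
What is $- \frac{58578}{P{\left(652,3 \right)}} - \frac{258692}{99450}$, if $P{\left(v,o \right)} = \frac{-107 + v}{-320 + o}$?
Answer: $\frac{184656853856}{5420025} \approx 34069.0$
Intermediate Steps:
$P{\left(v,o \right)} = \frac{-107 + v}{-320 + o}$
$- \frac{58578}{P{\left(652,3 \right)}} - \frac{258692}{99450} = - \frac{58578}{\frac{1}{-320 + 3} \left(-107 + 652\right)} - \frac{258692}{99450} = - \frac{58578}{\frac{1}{-317} \cdot 545} - \frac{129346}{49725} = - \frac{58578}{\left(- \frac{1}{317}\right) 545} - \frac{129346}{49725} = - \frac{58578}{- \frac{545}{317}} - \frac{129346}{49725} = \left(-58578\right) \left(- \frac{317}{545}\right) - \frac{129346}{49725} = \frac{18569226}{545} - \frac{129346}{49725} = \frac{184656853856}{5420025}$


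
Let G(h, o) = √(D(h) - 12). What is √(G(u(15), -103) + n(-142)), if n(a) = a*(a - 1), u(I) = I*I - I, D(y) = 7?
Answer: √(20306 + I*√5) ≈ 142.5 + 0.0078*I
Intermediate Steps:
u(I) = I² - I
n(a) = a*(-1 + a)
G(h, o) = I*√5 (G(h, o) = √(7 - 12) = √(-5) = I*√5)
√(G(u(15), -103) + n(-142)) = √(I*√5 - 142*(-1 - 142)) = √(I*√5 - 142*(-143)) = √(I*√5 + 20306) = √(20306 + I*√5)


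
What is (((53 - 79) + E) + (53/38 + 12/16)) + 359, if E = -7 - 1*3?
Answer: 24711/76 ≈ 325.14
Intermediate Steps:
E = -10 (E = -7 - 3 = -10)
(((53 - 79) + E) + (53/38 + 12/16)) + 359 = (((53 - 79) - 10) + (53/38 + 12/16)) + 359 = ((-26 - 10) + (53*(1/38) + 12*(1/16))) + 359 = (-36 + (53/38 + ¾)) + 359 = (-36 + 163/76) + 359 = -2573/76 + 359 = 24711/76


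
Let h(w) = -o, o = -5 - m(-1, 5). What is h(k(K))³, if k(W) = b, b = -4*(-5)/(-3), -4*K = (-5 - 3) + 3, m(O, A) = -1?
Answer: 64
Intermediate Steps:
K = 5/4 (K = -((-5 - 3) + 3)/4 = -(-8 + 3)/4 = -¼*(-5) = 5/4 ≈ 1.2500)
b = -20/3 (b = 20*(-⅓) = -20/3 ≈ -6.6667)
k(W) = -20/3
o = -4 (o = -5 - 1*(-1) = -5 + 1 = -4)
h(w) = 4 (h(w) = -1*(-4) = 4)
h(k(K))³ = 4³ = 64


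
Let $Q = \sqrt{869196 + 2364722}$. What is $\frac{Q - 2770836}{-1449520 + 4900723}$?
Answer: $- \frac{923612}{1150401} + \frac{\sqrt{3233918}}{3451203} \approx -0.80234$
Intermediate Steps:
$Q = \sqrt{3233918} \approx 1798.3$
$\frac{Q - 2770836}{-1449520 + 4900723} = \frac{\sqrt{3233918} - 2770836}{-1449520 + 4900723} = \frac{-2770836 + \sqrt{3233918}}{3451203} = \left(-2770836 + \sqrt{3233918}\right) \frac{1}{3451203} = - \frac{923612}{1150401} + \frac{\sqrt{3233918}}{3451203}$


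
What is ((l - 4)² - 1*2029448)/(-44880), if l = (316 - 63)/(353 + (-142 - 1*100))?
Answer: 25004792327/552966480 ≈ 45.219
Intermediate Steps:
l = 253/111 (l = 253/(353 + (-142 - 100)) = 253/(353 - 242) = 253/111 ≈ 2.2793)
((l - 4)² - 1*2029448)/(-44880) = ((253/111 - 4)² - 1*2029448)/(-44880) = ((-191/111)² - 2029448)*(-1/44880) = (36481/12321 - 2029448)*(-1/44880) = -25004792327/12321*(-1/44880) = 25004792327/552966480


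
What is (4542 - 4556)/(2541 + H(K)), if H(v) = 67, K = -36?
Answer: -7/1304 ≈ -0.0053681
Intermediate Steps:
(4542 - 4556)/(2541 + H(K)) = (4542 - 4556)/(2541 + 67) = -14/2608 = -14*1/2608 = -7/1304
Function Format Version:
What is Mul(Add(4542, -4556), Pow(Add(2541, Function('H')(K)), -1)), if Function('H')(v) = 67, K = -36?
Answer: Rational(-7, 1304) ≈ -0.0053681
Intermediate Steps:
Mul(Add(4542, -4556), Pow(Add(2541, Function('H')(K)), -1)) = Mul(Add(4542, -4556), Pow(Add(2541, 67), -1)) = Mul(-14, Pow(2608, -1)) = Mul(-14, Rational(1, 2608)) = Rational(-7, 1304)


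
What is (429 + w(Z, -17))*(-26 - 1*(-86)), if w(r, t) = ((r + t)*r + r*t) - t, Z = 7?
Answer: 15420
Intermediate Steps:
w(r, t) = -t + r*t + r*(r + t) (w(r, t) = (r*(r + t) + r*t) - t = (r*t + r*(r + t)) - t = -t + r*t + r*(r + t))
(429 + w(Z, -17))*(-26 - 1*(-86)) = (429 + (7² - 1*(-17) + 2*7*(-17)))*(-26 - 1*(-86)) = (429 + (49 + 17 - 238))*(-26 + 86) = (429 - 172)*60 = 257*60 = 15420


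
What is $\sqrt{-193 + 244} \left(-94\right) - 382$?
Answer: $-382 - 94 \sqrt{51} \approx -1053.3$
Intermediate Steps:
$\sqrt{-193 + 244} \left(-94\right) - 382 = \sqrt{51} \left(-94\right) - 382 = - 94 \sqrt{51} - 382 = -382 - 94 \sqrt{51}$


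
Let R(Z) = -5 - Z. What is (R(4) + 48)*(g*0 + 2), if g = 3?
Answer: 78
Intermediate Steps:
(R(4) + 48)*(g*0 + 2) = ((-5 - 1*4) + 48)*(3*0 + 2) = ((-5 - 4) + 48)*(0 + 2) = (-9 + 48)*2 = 39*2 = 78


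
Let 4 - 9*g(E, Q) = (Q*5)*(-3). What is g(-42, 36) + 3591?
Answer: 32863/9 ≈ 3651.4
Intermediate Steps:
g(E, Q) = 4/9 + 5*Q/3 (g(E, Q) = 4/9 - Q*5*(-3)/9 = 4/9 - 5*Q*(-3)/9 = 4/9 - (-5)*Q/3 = 4/9 + 5*Q/3)
g(-42, 36) + 3591 = (4/9 + (5/3)*36) + 3591 = (4/9 + 60) + 3591 = 544/9 + 3591 = 32863/9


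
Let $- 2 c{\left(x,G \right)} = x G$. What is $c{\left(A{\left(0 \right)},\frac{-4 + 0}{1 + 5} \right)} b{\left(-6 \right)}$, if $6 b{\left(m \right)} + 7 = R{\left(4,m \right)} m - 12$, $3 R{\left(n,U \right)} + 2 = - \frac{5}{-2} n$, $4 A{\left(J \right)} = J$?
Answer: $0$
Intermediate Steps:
$A{\left(J \right)} = \frac{J}{4}$
$R{\left(n,U \right)} = - \frac{2}{3} + \frac{5 n}{6}$ ($R{\left(n,U \right)} = - \frac{2}{3} + \frac{- \frac{5}{-2} n}{3} = - \frac{2}{3} + \frac{\left(-5\right) \left(- \frac{1}{2}\right) n}{3} = - \frac{2}{3} + \frac{\frac{5}{2} n}{3} = - \frac{2}{3} + \frac{5 n}{6}$)
$b{\left(m \right)} = - \frac{19}{6} + \frac{4 m}{9}$ ($b{\left(m \right)} = - \frac{7}{6} + \frac{\left(- \frac{2}{3} + \frac{5}{6} \cdot 4\right) m - 12}{6} = - \frac{7}{6} + \frac{\left(- \frac{2}{3} + \frac{10}{3}\right) m - 12}{6} = - \frac{7}{6} + \frac{\frac{8 m}{3} - 12}{6} = - \frac{7}{6} + \frac{-12 + \frac{8 m}{3}}{6} = - \frac{7}{6} + \left(-2 + \frac{4 m}{9}\right) = - \frac{19}{6} + \frac{4 m}{9}$)
$c{\left(x,G \right)} = - \frac{G x}{2}$ ($c{\left(x,G \right)} = - \frac{x G}{2} = - \frac{G x}{2}$)
$c{\left(A{\left(0 \right)},\frac{-4 + 0}{1 + 5} \right)} b{\left(-6 \right)} = - \frac{\frac{-4 + 0}{1 + 5} \cdot \frac{1}{4} \cdot 0}{2} \left(- \frac{19}{6} + \frac{4}{9} \left(-6\right)\right) = \left(- \frac{1}{2}\right) \left(- \frac{4}{6}\right) 0 \left(- \frac{19}{6} - \frac{8}{3}\right) = \left(- \frac{1}{2}\right) \left(\left(-4\right) \frac{1}{6}\right) 0 \left(- \frac{35}{6}\right) = \left(- \frac{1}{2}\right) \left(- \frac{2}{3}\right) 0 \left(- \frac{35}{6}\right) = 0 \left(- \frac{35}{6}\right) = 0$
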